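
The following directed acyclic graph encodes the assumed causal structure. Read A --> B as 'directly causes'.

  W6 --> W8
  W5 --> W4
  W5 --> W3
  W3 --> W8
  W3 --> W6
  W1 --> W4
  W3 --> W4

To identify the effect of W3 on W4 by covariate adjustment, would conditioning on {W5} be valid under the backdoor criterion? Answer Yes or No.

Backdoor paths from W3 to W4 (paths whose first edge points into W3):
  P1: W3 <- W5 -> W4
Condition 1 (no descendant of W3 in the set): holds — descendants of W3 are {W4, W6, W8}; none are in {W5}.
Condition 2 (every backdoor path blocked by {W5}):
  P1: blocked at fork node W5 ∈ conditioning set.
{W5} satisfies the backdoor criterion.

Yes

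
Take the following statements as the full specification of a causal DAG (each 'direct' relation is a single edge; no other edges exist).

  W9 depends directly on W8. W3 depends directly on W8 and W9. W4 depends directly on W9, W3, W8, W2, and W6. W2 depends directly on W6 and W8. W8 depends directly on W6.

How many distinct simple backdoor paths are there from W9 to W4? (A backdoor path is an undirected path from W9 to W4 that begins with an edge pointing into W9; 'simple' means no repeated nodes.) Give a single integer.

A backdoor path from W9 to W4 is any simple undirected path whose first edge points into W9 (i.e. leaves W9 via a parent).
Parents of W9: {W8}.
Enumerating:
  P1: W9 <- W8 <- W6 -> W2 -> W4
  P2: W9 <- W8 <- W6 -> W4
  P3: W9 <- W8 -> W3 -> W4
  P4: W9 <- W8 -> W2 <- W6 -> W4
  P5: W9 <- W8 -> W2 -> W4
  P6: W9 <- W8 -> W4
That exhausts the simple backdoor paths. Count: 6.

6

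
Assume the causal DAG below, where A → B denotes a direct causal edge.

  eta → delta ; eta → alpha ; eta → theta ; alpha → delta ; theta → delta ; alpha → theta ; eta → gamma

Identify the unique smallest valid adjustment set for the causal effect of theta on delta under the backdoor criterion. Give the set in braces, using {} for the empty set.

{alpha, eta}

Variables eligible for adjustment (non-descendants of theta, excluding theta and delta): {alpha, eta, gamma}.
Backdoor paths from theta to delta:
  P1: theta <- eta -> alpha -> delta
  P2: theta <- eta -> delta
  P3: theta <- alpha <- eta -> delta
  P4: theta <- alpha -> delta
The empty set is not sufficient: P1 (theta <- eta -> alpha -> delta) has no collider blocking it and no conditioned non-collider, so it is open.
Try {alpha, eta}:
  P1: blocked at fork node eta ∈ conditioning set.
  P2: blocked at fork node eta ∈ conditioning set.
  P3: blocked at chain node alpha ∈ conditioning set.
  P4: blocked at fork node alpha ∈ conditioning set.
{alpha, eta} contains no descendant of theta and blocks every backdoor path.
Every element of {alpha, eta} is needed (dropping alpha leaves P4 open; dropping eta leaves P2 open), so no proper subset is valid.
Among all size-2 subsets of the eligible variables, only {alpha, eta} blocks every backdoor path, so it is the unique smallest valid adjustment set.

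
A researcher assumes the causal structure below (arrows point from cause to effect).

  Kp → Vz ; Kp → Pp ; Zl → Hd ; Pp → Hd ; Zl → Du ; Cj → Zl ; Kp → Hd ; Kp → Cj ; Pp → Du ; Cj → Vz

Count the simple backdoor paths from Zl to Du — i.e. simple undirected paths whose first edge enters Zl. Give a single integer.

A backdoor path from Zl to Du is any simple undirected path whose first edge points into Zl (i.e. leaves Zl via a parent).
Parents of Zl: {Cj}.
Enumerating:
  P1: Zl <- Cj <- Kp -> Pp -> Du
  P2: Zl <- Cj <- Kp -> Hd <- Pp -> Du
  P3: Zl <- Cj -> Vz <- Kp -> Pp -> Du
  P4: Zl <- Cj -> Vz <- Kp -> Hd <- Pp -> Du
That exhausts the simple backdoor paths. Count: 4.

4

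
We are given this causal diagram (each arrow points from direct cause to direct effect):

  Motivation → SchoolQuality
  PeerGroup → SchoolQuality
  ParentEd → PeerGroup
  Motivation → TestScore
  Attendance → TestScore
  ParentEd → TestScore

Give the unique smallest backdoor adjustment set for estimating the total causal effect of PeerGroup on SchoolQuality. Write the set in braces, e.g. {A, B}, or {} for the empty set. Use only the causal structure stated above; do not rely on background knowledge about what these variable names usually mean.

{}

Variables eligible for adjustment (non-descendants of PeerGroup, excluding PeerGroup and SchoolQuality): {Attendance, Motivation, ParentEd, TestScore}.
Backdoor paths from PeerGroup to SchoolQuality:
  P1: PeerGroup <- ParentEd -> TestScore <- Motivation -> SchoolQuality
Each backdoor path contains an unconditioned collider, so every path is already blocked with the empty conditioning set:
  P1: blocked at collider TestScore (neither it nor any descendant is in the conditioning set).
The empty set is therefore the unique smallest valid set.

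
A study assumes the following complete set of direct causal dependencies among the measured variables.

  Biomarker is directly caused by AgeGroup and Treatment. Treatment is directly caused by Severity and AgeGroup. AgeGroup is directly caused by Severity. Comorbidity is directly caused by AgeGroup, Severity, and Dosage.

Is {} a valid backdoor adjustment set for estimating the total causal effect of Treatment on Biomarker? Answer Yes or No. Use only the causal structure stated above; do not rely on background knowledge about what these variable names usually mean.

No

Backdoor paths from Treatment to Biomarker (paths whose first edge points into Treatment):
  P1: Treatment <- Severity -> AgeGroup -> Biomarker
  P2: Treatment <- Severity -> Comorbidity <- AgeGroup -> Biomarker
  P3: Treatment <- AgeGroup -> Biomarker
Condition 1 (no descendant of Treatment in the set): holds — descendants of Treatment are {Biomarker}; none are in {}.
Condition 2 (every backdoor path blocked by {}):
  P1: open — no interior node is in the conditioning set.
  P2: blocked at collider Comorbidity (neither it nor any descendant is in the conditioning set).
  P3: open — no interior node is in the conditioning set.
{} does not satisfy the backdoor criterion.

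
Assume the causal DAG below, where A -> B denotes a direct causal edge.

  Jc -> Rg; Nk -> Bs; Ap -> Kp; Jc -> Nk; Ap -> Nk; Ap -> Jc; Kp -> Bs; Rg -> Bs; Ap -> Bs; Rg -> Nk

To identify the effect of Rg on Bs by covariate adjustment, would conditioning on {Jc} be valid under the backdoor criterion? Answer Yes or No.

Backdoor paths from Rg to Bs (paths whose first edge points into Rg):
  P1: Rg <- Jc <- Ap -> Nk -> Bs
  P2: Rg <- Jc <- Ap -> Kp -> Bs
  P3: Rg <- Jc <- Ap -> Bs
  P4: Rg <- Jc -> Nk <- Ap -> Kp -> Bs
  P5: Rg <- Jc -> Nk <- Ap -> Bs
  P6: Rg <- Jc -> Nk -> Bs
Condition 1 (no descendant of Rg in the set): holds — descendants of Rg are {Bs, Nk}; none are in {Jc}.
Condition 2 (every backdoor path blocked by {Jc}):
  P1: blocked at chain node Jc ∈ conditioning set.
  P2: blocked at chain node Jc ∈ conditioning set.
  P3: blocked at chain node Jc ∈ conditioning set.
  P4: blocked at fork node Jc ∈ conditioning set.
  P5: blocked at fork node Jc ∈ conditioning set.
  P6: blocked at fork node Jc ∈ conditioning set.
{Jc} satisfies the backdoor criterion.

Yes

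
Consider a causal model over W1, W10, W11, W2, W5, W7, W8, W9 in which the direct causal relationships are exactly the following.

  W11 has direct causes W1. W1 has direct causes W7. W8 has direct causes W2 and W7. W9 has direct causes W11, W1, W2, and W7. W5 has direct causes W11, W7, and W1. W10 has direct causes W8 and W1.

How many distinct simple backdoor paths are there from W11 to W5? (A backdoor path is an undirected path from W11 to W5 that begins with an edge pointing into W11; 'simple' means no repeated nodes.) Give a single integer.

6

A backdoor path from W11 to W5 is any simple undirected path whose first edge points into W11 (i.e. leaves W11 via a parent).
Parents of W11: {W1}.
Enumerating:
  P1: W11 <- W1 <- W7 -> W5
  P2: W11 <- W1 -> W5
  P3: W11 <- W1 -> W9 <- W7 -> W5
  P4: W11 <- W1 -> W9 <- W2 -> W8 <- W7 -> W5
  P5: W11 <- W1 -> W10 <- W8 <- W7 -> W5
  P6: W11 <- W1 -> W10 <- W8 <- W2 -> W9 <- W7 -> W5
That exhausts the simple backdoor paths. Count: 6.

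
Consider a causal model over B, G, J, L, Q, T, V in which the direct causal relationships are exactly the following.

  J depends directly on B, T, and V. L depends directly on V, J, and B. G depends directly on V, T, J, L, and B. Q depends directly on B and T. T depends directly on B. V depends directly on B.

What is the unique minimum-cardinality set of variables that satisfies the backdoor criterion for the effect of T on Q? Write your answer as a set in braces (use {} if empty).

{B}

Variables eligible for adjustment (non-descendants of T, excluding T and Q): {B, V}.
Backdoor paths from T to Q:
  P1: T <- B -> Q
The empty set is not sufficient: P1 (T <- B -> Q) has no collider blocking it and no conditioned non-collider, so it is open.
Try {B}:
  P1: blocked at fork node B ∈ conditioning set.
{B} contains no descendant of T and blocks every backdoor path.
No other singleton works — e.g. {V} leaves P1 open — so {B} is the unique smallest valid adjustment set.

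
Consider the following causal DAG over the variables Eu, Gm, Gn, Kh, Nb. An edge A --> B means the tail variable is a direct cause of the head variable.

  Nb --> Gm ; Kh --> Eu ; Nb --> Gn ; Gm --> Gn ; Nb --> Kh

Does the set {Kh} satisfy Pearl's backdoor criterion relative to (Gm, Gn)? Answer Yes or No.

No

Backdoor paths from Gm to Gn (paths whose first edge points into Gm):
  P1: Gm <- Nb -> Gn
Condition 1 (no descendant of Gm in the set): holds — descendants of Gm are {Gn}; none are in {Kh}.
Condition 2 (every backdoor path blocked by {Kh}):
  P1: open — no interior node is in the conditioning set.
{Kh} does not satisfy the backdoor criterion.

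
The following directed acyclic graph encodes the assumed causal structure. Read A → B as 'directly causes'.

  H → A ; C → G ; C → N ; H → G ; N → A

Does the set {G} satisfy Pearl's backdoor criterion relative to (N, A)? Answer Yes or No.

Backdoor paths from N to A (paths whose first edge points into N):
  P1: N <- C -> G <- H -> A
Condition 1 (no descendant of N in the set): holds — descendants of N are {A}; none are in {G}.
Condition 2 (every backdoor path blocked by {G}):
  P1: open — collider(s) G are conditioned on (or have a conditioned descendant) and no non-collider on the path is in the set.
{G} does not satisfy the backdoor criterion.

No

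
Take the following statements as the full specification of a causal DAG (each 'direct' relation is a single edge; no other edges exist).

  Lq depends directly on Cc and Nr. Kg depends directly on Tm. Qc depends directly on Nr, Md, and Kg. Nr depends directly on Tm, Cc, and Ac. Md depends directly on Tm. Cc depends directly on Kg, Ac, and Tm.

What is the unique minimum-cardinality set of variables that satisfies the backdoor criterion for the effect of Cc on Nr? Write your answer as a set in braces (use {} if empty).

Variables eligible for adjustment (non-descendants of Cc, excluding Cc and Nr): {Ac, Kg, Md, Tm}.
Backdoor paths from Cc to Nr:
  P1: Cc <- Ac -> Nr
  P2: Cc <- Tm -> Kg -> Qc <- Nr
  P3: Cc <- Tm -> Md -> Qc <- Nr
  P4: Cc <- Tm -> Nr
  P5: Cc <- Kg <- Tm -> Md -> Qc <- Nr
  P6: Cc <- Kg <- Tm -> Nr
  P7: Cc <- Kg -> Qc <- Md <- Tm -> Nr
  P8: Cc <- Kg -> Qc <- Nr
The empty set is not sufficient: P1 (Cc <- Ac -> Nr) has no collider blocking it and no conditioned non-collider, so it is open.
Try {Ac, Tm}:
  P1: blocked at fork node Ac ∈ conditioning set.
  P2: blocked at fork node Tm ∈ conditioning set.
  P3: blocked at fork node Tm ∈ conditioning set.
  P4: blocked at fork node Tm ∈ conditioning set.
  P5: blocked at fork node Tm ∈ conditioning set.
  P6: blocked at fork node Tm ∈ conditioning set.
  P7: blocked at collider Qc (neither it nor any descendant is in the conditioning set).
  P8: blocked at collider Qc (neither it nor any descendant is in the conditioning set).
{Ac, Tm} contains no descendant of Cc and blocks every backdoor path.
Every element of {Ac, Tm} is needed (dropping Ac leaves P1 open; dropping Tm leaves P4 open), so no proper subset is valid.
Among all size-2 subsets of the eligible variables, only {Ac, Tm} blocks every backdoor path, so it is the unique smallest valid adjustment set.

{Ac, Tm}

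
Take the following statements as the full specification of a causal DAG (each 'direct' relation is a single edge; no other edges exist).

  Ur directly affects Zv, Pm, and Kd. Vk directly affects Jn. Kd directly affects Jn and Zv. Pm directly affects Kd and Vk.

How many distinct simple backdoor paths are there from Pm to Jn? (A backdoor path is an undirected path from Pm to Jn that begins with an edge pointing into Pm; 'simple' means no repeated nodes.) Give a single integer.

A backdoor path from Pm to Jn is any simple undirected path whose first edge points into Pm (i.e. leaves Pm via a parent).
Parents of Pm: {Ur}.
Enumerating:
  P1: Pm <- Ur -> Kd -> Jn
  P2: Pm <- Ur -> Zv <- Kd -> Jn
That exhausts the simple backdoor paths. Count: 2.

2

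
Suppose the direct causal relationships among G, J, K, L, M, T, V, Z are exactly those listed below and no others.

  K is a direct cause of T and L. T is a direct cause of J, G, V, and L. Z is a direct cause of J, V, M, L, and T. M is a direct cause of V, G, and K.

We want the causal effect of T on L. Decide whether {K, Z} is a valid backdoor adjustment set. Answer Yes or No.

Yes

Backdoor paths from T to L (paths whose first edge points into T):
  P1: T <- Z -> M -> K -> L
  P2: T <- Z -> L
  P3: T <- Z -> V <- M -> K -> L
  P4: T <- K <- M <- Z -> L
  P5: T <- K <- M -> V <- Z -> L
  P6: T <- K -> L
Condition 1 (no descendant of T in the set): holds — descendants of T are {G, J, L, V}; none are in {K, Z}.
Condition 2 (every backdoor path blocked by {K, Z}):
  P1: blocked at fork node Z ∈ conditioning set.
  P2: blocked at fork node Z ∈ conditioning set.
  P3: blocked at fork node Z ∈ conditioning set.
  P4: blocked at chain node K ∈ conditioning set.
  P5: blocked at chain node K ∈ conditioning set.
  P6: blocked at fork node K ∈ conditioning set.
{K, Z} satisfies the backdoor criterion.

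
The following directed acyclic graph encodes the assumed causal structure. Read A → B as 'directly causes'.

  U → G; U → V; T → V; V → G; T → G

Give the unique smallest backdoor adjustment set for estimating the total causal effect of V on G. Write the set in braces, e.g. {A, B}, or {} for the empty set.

Variables eligible for adjustment (non-descendants of V, excluding V and G): {T, U}.
Backdoor paths from V to G:
  P1: V <- T -> G
  P2: V <- U -> G
The empty set is not sufficient: P1 (V <- T -> G) has no collider blocking it and no conditioned non-collider, so it is open.
Try {T, U}:
  P1: blocked at fork node T ∈ conditioning set.
  P2: blocked at fork node U ∈ conditioning set.
{T, U} contains no descendant of V and blocks every backdoor path.
Every element of {T, U} is needed (dropping T leaves P1 open; dropping U leaves P2 open), so no proper subset is valid.
Among all size-2 subsets of the eligible variables, only {T, U} blocks every backdoor path, so it is the unique smallest valid adjustment set.

{T, U}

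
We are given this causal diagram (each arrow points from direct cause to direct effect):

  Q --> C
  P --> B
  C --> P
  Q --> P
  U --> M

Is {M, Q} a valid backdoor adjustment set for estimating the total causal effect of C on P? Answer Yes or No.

Backdoor paths from C to P (paths whose first edge points into C):
  P1: C <- Q -> P
Condition 1 (no descendant of C in the set): holds — descendants of C are {B, P}; none are in {M, Q}.
Condition 2 (every backdoor path blocked by {M, Q}):
  P1: blocked at fork node Q ∈ conditioning set.
{M, Q} satisfies the backdoor criterion.

Yes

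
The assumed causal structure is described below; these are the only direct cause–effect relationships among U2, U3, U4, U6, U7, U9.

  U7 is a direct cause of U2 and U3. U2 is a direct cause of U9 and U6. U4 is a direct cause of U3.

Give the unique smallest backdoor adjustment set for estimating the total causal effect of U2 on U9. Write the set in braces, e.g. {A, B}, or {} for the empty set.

Variables eligible for adjustment (non-descendants of U2, excluding U2 and U9): {U3, U4, U7}.
Backdoor paths from U2 to U9:
  (none)
With no backdoor paths the empty set already satisfies the criterion, and it is trivially minimal.

{}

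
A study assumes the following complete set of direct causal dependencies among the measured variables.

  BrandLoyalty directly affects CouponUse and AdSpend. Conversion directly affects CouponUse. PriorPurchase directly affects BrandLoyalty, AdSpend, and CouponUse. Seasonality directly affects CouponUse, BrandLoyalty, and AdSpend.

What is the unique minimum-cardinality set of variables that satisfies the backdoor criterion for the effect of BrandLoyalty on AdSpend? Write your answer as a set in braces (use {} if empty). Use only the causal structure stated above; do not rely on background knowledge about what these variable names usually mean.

Variables eligible for adjustment (non-descendants of BrandLoyalty, excluding BrandLoyalty and AdSpend): {Conversion, PriorPurchase, Seasonality}.
Backdoor paths from BrandLoyalty to AdSpend:
  P1: BrandLoyalty <- Seasonality -> CouponUse <- PriorPurchase -> AdSpend
  P2: BrandLoyalty <- Seasonality -> AdSpend
  P3: BrandLoyalty <- PriorPurchase -> CouponUse <- Seasonality -> AdSpend
  P4: BrandLoyalty <- PriorPurchase -> AdSpend
The empty set is not sufficient: P2 (BrandLoyalty <- Seasonality -> AdSpend) has no collider blocking it and no conditioned non-collider, so it is open.
Try {PriorPurchase, Seasonality}:
  P1: blocked at fork node Seasonality ∈ conditioning set.
  P2: blocked at fork node Seasonality ∈ conditioning set.
  P3: blocked at fork node PriorPurchase ∈ conditioning set.
  P4: blocked at fork node PriorPurchase ∈ conditioning set.
{PriorPurchase, Seasonality} contains no descendant of BrandLoyalty and blocks every backdoor path.
Every element of {PriorPurchase, Seasonality} is needed (dropping PriorPurchase leaves P4 open; dropping Seasonality leaves P2 open), so no proper subset is valid.
Among all size-2 subsets of the eligible variables, only {PriorPurchase, Seasonality} blocks every backdoor path, so it is the unique smallest valid adjustment set.

{PriorPurchase, Seasonality}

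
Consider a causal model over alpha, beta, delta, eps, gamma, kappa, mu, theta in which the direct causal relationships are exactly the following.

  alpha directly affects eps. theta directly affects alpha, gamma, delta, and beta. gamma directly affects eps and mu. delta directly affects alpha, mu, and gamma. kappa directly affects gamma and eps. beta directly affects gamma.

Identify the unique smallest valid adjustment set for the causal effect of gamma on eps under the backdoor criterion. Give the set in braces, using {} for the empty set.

Variables eligible for adjustment (non-descendants of gamma, excluding gamma and eps): {alpha, beta, delta, kappa, theta}.
Backdoor paths from gamma to eps:
  P1: gamma <- theta -> delta -> alpha -> eps
  P2: gamma <- theta -> alpha -> eps
  P3: gamma <- beta <- theta -> delta -> alpha -> eps
  P4: gamma <- beta <- theta -> alpha -> eps
  P5: gamma <- kappa -> eps
  P6: gamma <- delta <- theta -> alpha -> eps
  P7: gamma <- delta -> alpha -> eps
The empty set is not sufficient: P1 (gamma <- theta -> delta -> alpha -> eps) has no collider blocking it and no conditioned non-collider, so it is open.
Try {alpha, kappa}:
  P1: blocked at chain node alpha ∈ conditioning set.
  P2: blocked at chain node alpha ∈ conditioning set.
  P3: blocked at chain node alpha ∈ conditioning set.
  P4: blocked at chain node alpha ∈ conditioning set.
  P5: blocked at fork node kappa ∈ conditioning set.
  P6: blocked at chain node alpha ∈ conditioning set.
  P7: blocked at chain node alpha ∈ conditioning set.
{alpha, kappa} contains no descendant of gamma and blocks every backdoor path.
Every element of {alpha, kappa} is needed (dropping alpha leaves P1 open; dropping kappa leaves P5 open), so no proper subset is valid.
Among all size-2 subsets of the eligible variables, only {alpha, kappa} blocks every backdoor path, so it is the unique smallest valid adjustment set.

{alpha, kappa}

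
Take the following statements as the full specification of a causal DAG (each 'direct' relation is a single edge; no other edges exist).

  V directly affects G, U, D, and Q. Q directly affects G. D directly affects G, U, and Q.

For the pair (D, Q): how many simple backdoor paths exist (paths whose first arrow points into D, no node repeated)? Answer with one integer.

2

A backdoor path from D to Q is any simple undirected path whose first edge points into D (i.e. leaves D via a parent).
Parents of D: {V}.
Enumerating:
  P1: D <- V -> Q
  P2: D <- V -> G <- Q
That exhausts the simple backdoor paths. Count: 2.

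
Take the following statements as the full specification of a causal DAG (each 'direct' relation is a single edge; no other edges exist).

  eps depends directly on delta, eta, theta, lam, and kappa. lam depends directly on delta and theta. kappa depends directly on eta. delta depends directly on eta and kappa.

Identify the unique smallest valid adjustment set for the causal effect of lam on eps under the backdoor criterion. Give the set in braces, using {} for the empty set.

Variables eligible for adjustment (non-descendants of lam, excluding lam and eps): {delta, eta, kappa, theta}.
Backdoor paths from lam to eps:
  P1: lam <- theta -> eps
  P2: lam <- delta <- eta -> kappa -> eps
  P3: lam <- delta <- eta -> eps
  P4: lam <- delta <- kappa <- eta -> eps
  P5: lam <- delta <- kappa -> eps
  P6: lam <- delta -> eps
The empty set is not sufficient: P1 (lam <- theta -> eps) has no collider blocking it and no conditioned non-collider, so it is open.
Try {delta, theta}:
  P1: blocked at fork node theta ∈ conditioning set.
  P2: blocked at chain node delta ∈ conditioning set.
  P3: blocked at chain node delta ∈ conditioning set.
  P4: blocked at chain node delta ∈ conditioning set.
  P5: blocked at chain node delta ∈ conditioning set.
  P6: blocked at fork node delta ∈ conditioning set.
{delta, theta} contains no descendant of lam and blocks every backdoor path.
Every element of {delta, theta} is needed (dropping delta leaves P2 open; dropping theta leaves P1 open), so no proper subset is valid.
Among all size-2 subsets of the eligible variables, only {delta, theta} blocks every backdoor path, so it is the unique smallest valid adjustment set.

{delta, theta}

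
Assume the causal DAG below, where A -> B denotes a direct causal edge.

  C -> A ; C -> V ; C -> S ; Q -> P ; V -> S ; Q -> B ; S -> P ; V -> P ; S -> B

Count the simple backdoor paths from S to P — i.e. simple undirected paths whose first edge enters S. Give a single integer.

2

A backdoor path from S to P is any simple undirected path whose first edge points into S (i.e. leaves S via a parent).
Parents of S: {C, V}.
Enumerating:
  P1: S <- C -> V -> P
  P2: S <- V -> P
That exhausts the simple backdoor paths. Count: 2.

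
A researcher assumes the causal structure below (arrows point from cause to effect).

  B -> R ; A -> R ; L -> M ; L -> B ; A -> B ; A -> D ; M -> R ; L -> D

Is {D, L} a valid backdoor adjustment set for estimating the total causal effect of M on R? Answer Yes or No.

Yes

Backdoor paths from M to R (paths whose first edge points into M):
  P1: M <- L -> B <- A -> R
  P2: M <- L -> B -> R
  P3: M <- L -> D <- A -> B -> R
  P4: M <- L -> D <- A -> R
Condition 1 (no descendant of M in the set): holds — descendants of M are {R}; none are in {D, L}.
Condition 2 (every backdoor path blocked by {D, L}):
  P1: blocked at fork node L ∈ conditioning set.
  P2: blocked at fork node L ∈ conditioning set.
  P3: blocked at fork node L ∈ conditioning set.
  P4: blocked at fork node L ∈ conditioning set.
{D, L} satisfies the backdoor criterion.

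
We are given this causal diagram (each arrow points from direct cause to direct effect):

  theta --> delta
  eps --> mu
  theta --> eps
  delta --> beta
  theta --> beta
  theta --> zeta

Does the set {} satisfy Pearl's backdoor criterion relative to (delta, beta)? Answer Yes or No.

No

Backdoor paths from delta to beta (paths whose first edge points into delta):
  P1: delta <- theta -> beta
Condition 1 (no descendant of delta in the set): holds — descendants of delta are {beta}; none are in {}.
Condition 2 (every backdoor path blocked by {}):
  P1: open — no interior node is in the conditioning set.
{} does not satisfy the backdoor criterion.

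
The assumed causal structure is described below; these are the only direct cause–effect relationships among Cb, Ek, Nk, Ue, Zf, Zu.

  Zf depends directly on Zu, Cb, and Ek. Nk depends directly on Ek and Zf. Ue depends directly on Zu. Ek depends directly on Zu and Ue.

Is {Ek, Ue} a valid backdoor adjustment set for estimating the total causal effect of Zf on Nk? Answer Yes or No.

Backdoor paths from Zf to Nk (paths whose first edge points into Zf):
  P1: Zf <- Zu -> Ue -> Ek -> Nk
  P2: Zf <- Zu -> Ek -> Nk
  P3: Zf <- Ek -> Nk
Condition 1 (no descendant of Zf in the set): holds — descendants of Zf are {Nk}; none are in {Ek, Ue}.
Condition 2 (every backdoor path blocked by {Ek, Ue}):
  P1: blocked at chain node Ue ∈ conditioning set.
  P2: blocked at chain node Ek ∈ conditioning set.
  P3: blocked at fork node Ek ∈ conditioning set.
{Ek, Ue} satisfies the backdoor criterion.

Yes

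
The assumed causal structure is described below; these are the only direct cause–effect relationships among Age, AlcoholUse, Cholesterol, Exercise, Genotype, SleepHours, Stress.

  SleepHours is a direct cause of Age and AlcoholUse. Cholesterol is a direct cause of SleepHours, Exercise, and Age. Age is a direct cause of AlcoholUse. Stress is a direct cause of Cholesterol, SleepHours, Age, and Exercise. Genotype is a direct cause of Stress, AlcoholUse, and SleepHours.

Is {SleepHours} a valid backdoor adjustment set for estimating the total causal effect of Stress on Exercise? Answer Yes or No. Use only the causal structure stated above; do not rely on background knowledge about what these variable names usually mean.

No

Backdoor paths from Stress to Exercise (paths whose first edge points into Stress):
  P1: Stress <- Genotype -> SleepHours <- Cholesterol -> Exercise
  P2: Stress <- Genotype -> SleepHours -> Age <- Cholesterol -> Exercise
  P3: Stress <- Genotype -> SleepHours -> AlcoholUse <- Age <- Cholesterol -> Exercise
  P4: Stress <- Genotype -> AlcoholUse <- SleepHours <- Cholesterol -> Exercise
  P5: Stress <- Genotype -> AlcoholUse <- SleepHours -> Age <- Cholesterol -> Exercise
  P6: Stress <- Genotype -> AlcoholUse <- Age <- Cholesterol -> Exercise
  P7: Stress <- Genotype -> AlcoholUse <- Age <- SleepHours <- Cholesterol -> Exercise
Condition 1 (no descendant of Stress in the set): FAILS — SleepHours is a descendant of Stress.
Condition 2 (every backdoor path blocked by {SleepHours}):
  P1: open — collider(s) SleepHours are conditioned on (or have a conditioned descendant) and no non-collider on the path is in the set.
  P2: blocked at chain node SleepHours ∈ conditioning set.
  P3: blocked at chain node SleepHours ∈ conditioning set.
  P4: blocked at collider AlcoholUse (neither it nor any descendant is in the conditioning set).
  P5: blocked at collider AlcoholUse (neither it nor any descendant is in the conditioning set).
  P6: blocked at collider AlcoholUse (neither it nor any descendant is in the conditioning set).
  P7: blocked at collider AlcoholUse (neither it nor any descendant is in the conditioning set).
{SleepHours} does not satisfy the backdoor criterion.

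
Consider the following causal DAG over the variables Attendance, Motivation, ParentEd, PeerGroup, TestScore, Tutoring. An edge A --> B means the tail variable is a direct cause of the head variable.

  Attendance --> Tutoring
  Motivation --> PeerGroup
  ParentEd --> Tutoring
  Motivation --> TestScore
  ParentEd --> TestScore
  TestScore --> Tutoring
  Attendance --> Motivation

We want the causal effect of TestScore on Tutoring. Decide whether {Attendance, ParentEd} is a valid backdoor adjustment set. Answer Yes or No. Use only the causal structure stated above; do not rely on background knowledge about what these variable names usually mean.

Yes

Backdoor paths from TestScore to Tutoring (paths whose first edge points into TestScore):
  P1: TestScore <- ParentEd -> Tutoring
  P2: TestScore <- Motivation <- Attendance -> Tutoring
Condition 1 (no descendant of TestScore in the set): holds — descendants of TestScore are {Tutoring}; none are in {Attendance, ParentEd}.
Condition 2 (every backdoor path blocked by {Attendance, ParentEd}):
  P1: blocked at fork node ParentEd ∈ conditioning set.
  P2: blocked at fork node Attendance ∈ conditioning set.
{Attendance, ParentEd} satisfies the backdoor criterion.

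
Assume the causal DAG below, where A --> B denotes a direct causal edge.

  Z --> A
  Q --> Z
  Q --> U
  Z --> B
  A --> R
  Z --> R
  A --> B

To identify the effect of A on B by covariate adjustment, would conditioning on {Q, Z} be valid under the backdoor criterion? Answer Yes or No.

Yes

Backdoor paths from A to B (paths whose first edge points into A):
  P1: A <- Z -> B
Condition 1 (no descendant of A in the set): holds — descendants of A are {B, R}; none are in {Q, Z}.
Condition 2 (every backdoor path blocked by {Q, Z}):
  P1: blocked at fork node Z ∈ conditioning set.
{Q, Z} satisfies the backdoor criterion.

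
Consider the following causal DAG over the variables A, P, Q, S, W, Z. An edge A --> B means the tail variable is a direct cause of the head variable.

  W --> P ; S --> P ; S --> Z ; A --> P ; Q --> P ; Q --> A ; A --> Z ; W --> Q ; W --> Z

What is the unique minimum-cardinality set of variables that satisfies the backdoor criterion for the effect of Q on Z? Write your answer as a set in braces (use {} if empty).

{W}

Variables eligible for adjustment (non-descendants of Q, excluding Q and Z): {S, W}.
Backdoor paths from Q to Z:
  P1: Q <- W -> Z
  P2: Q <- W -> P <- S -> Z
  P3: Q <- W -> P <- A -> Z
The empty set is not sufficient: P1 (Q <- W -> Z) has no collider blocking it and no conditioned non-collider, so it is open.
Try {W}:
  P1: blocked at fork node W ∈ conditioning set.
  P2: blocked at fork node W ∈ conditioning set.
  P3: blocked at fork node W ∈ conditioning set.
{W} contains no descendant of Q and blocks every backdoor path.
No other singleton works — e.g. {S} leaves P1 open — so {W} is the unique smallest valid adjustment set.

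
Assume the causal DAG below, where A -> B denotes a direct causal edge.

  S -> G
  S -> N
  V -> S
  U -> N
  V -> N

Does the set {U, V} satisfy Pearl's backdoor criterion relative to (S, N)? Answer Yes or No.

Backdoor paths from S to N (paths whose first edge points into S):
  P1: S <- V -> N
Condition 1 (no descendant of S in the set): holds — descendants of S are {G, N}; none are in {U, V}.
Condition 2 (every backdoor path blocked by {U, V}):
  P1: blocked at fork node V ∈ conditioning set.
{U, V} satisfies the backdoor criterion.

Yes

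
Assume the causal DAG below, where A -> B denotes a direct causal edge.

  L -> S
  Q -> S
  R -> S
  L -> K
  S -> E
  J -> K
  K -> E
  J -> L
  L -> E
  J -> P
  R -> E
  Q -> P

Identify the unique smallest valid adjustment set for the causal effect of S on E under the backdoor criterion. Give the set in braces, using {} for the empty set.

Variables eligible for adjustment (non-descendants of S, excluding S and E): {J, K, L, P, Q, R}.
Backdoor paths from S to E:
  P1: S <- R -> E
  P2: S <- Q -> P <- J -> L -> K -> E
  P3: S <- Q -> P <- J -> L -> E
  P4: S <- Q -> P <- J -> K <- L -> E
  P5: S <- Q -> P <- J -> K -> E
  P6: S <- L <- J -> K -> E
  P7: S <- L -> K -> E
  P8: S <- L -> E
The empty set is not sufficient: P1 (S <- R -> E) has no collider blocking it and no conditioned non-collider, so it is open.
Try {L, R}:
  P1: blocked at fork node R ∈ conditioning set.
  P2: blocked at collider P (neither it nor any descendant is in the conditioning set).
  P3: blocked at collider P (neither it nor any descendant is in the conditioning set).
  P4: blocked at collider P (neither it nor any descendant is in the conditioning set).
  P5: blocked at collider P (neither it nor any descendant is in the conditioning set).
  P6: blocked at chain node L ∈ conditioning set.
  P7: blocked at fork node L ∈ conditioning set.
  P8: blocked at fork node L ∈ conditioning set.
{L, R} contains no descendant of S and blocks every backdoor path.
Every element of {L, R} is needed (dropping L leaves P6 open; dropping R leaves P1 open), so no proper subset is valid.
Among all size-2 subsets of the eligible variables, only {L, R} blocks every backdoor path, so it is the unique smallest valid adjustment set.

{L, R}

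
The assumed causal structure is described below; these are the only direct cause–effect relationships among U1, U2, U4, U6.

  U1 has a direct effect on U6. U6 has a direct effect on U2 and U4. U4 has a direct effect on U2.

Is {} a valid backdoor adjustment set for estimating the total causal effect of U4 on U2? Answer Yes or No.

No

Backdoor paths from U4 to U2 (paths whose first edge points into U4):
  P1: U4 <- U6 -> U2
Condition 1 (no descendant of U4 in the set): holds — descendants of U4 are {U2}; none are in {}.
Condition 2 (every backdoor path blocked by {}):
  P1: open — no interior node is in the conditioning set.
{} does not satisfy the backdoor criterion.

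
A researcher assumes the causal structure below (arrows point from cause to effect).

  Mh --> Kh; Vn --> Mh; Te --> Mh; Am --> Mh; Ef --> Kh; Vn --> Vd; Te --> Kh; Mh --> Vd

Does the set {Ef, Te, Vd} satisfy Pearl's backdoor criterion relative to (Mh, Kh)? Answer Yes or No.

No

Backdoor paths from Mh to Kh (paths whose first edge points into Mh):
  P1: Mh <- Te -> Kh
Condition 1 (no descendant of Mh in the set): FAILS — Vd is a descendant of Mh.
Condition 2 (every backdoor path blocked by {Ef, Te, Vd}):
  P1: blocked at fork node Te ∈ conditioning set.
{Ef, Te, Vd} does not satisfy the backdoor criterion.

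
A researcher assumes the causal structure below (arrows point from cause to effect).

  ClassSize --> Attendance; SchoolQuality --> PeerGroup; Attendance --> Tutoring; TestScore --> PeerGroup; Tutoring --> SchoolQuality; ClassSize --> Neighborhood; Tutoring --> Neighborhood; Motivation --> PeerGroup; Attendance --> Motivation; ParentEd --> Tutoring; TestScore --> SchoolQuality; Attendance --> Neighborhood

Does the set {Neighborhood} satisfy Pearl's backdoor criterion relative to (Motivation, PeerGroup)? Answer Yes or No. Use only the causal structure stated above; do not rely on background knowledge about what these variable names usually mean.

Backdoor paths from Motivation to PeerGroup (paths whose first edge points into Motivation):
  P1: Motivation <- Attendance <- ClassSize -> Neighborhood <- Tutoring -> SchoolQuality <- TestScore -> PeerGroup
  P2: Motivation <- Attendance <- ClassSize -> Neighborhood <- Tutoring -> SchoolQuality -> PeerGroup
  P3: Motivation <- Attendance -> Tutoring -> SchoolQuality <- TestScore -> PeerGroup
  P4: Motivation <- Attendance -> Tutoring -> SchoolQuality -> PeerGroup
  P5: Motivation <- Attendance -> Neighborhood <- Tutoring -> SchoolQuality <- TestScore -> PeerGroup
  P6: Motivation <- Attendance -> Neighborhood <- Tutoring -> SchoolQuality -> PeerGroup
Condition 1 (no descendant of Motivation in the set): holds — descendants of Motivation are {PeerGroup}; none are in {Neighborhood}.
Condition 2 (every backdoor path blocked by {Neighborhood}):
  P1: blocked at collider SchoolQuality (neither it nor any descendant is in the conditioning set).
  P2: open — collider(s) Neighborhood are conditioned on (or have a conditioned descendant) and no non-collider on the path is in the set.
  P3: blocked at collider SchoolQuality (neither it nor any descendant is in the conditioning set).
  P4: open — no interior node is in the conditioning set.
  P5: blocked at collider SchoolQuality (neither it nor any descendant is in the conditioning set).
  P6: open — collider(s) Neighborhood are conditioned on (or have a conditioned descendant) and no non-collider on the path is in the set.
{Neighborhood} does not satisfy the backdoor criterion.

No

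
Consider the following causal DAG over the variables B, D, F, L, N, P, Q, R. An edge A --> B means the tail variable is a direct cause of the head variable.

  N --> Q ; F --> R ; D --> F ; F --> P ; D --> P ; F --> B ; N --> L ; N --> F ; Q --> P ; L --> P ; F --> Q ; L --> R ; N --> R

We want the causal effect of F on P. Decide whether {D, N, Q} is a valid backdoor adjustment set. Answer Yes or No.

Backdoor paths from F to P (paths whose first edge points into F):
  P1: F <- D -> P
  P2: F <- N -> L -> P
  P3: F <- N -> Q -> P
  P4: F <- N -> R <- L -> P
Condition 1 (no descendant of F in the set): FAILS — Q is a descendant of F.
Condition 2 (every backdoor path blocked by {D, N, Q}):
  P1: blocked at fork node D ∈ conditioning set.
  P2: blocked at fork node N ∈ conditioning set.
  P3: blocked at fork node N ∈ conditioning set.
  P4: blocked at fork node N ∈ conditioning set.
{D, N, Q} does not satisfy the backdoor criterion.

No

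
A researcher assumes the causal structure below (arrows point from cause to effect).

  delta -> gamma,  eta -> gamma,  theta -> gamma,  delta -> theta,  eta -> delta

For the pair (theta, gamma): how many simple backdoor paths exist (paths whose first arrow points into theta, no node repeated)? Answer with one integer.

2

A backdoor path from theta to gamma is any simple undirected path whose first edge points into theta (i.e. leaves theta via a parent).
Parents of theta: {delta}.
Enumerating:
  P1: theta <- delta <- eta -> gamma
  P2: theta <- delta -> gamma
That exhausts the simple backdoor paths. Count: 2.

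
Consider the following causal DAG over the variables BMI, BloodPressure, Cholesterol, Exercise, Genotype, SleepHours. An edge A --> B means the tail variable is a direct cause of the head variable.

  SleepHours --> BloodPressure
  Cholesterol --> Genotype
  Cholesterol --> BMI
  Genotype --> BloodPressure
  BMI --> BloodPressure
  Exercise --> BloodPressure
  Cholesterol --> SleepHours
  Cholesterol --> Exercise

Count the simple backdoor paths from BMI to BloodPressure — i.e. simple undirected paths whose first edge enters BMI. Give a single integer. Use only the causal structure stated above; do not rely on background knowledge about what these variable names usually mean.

A backdoor path from BMI to BloodPressure is any simple undirected path whose first edge points into BMI (i.e. leaves BMI via a parent).
Parents of BMI: {Cholesterol}.
Enumerating:
  P1: BMI <- Cholesterol -> Exercise -> BloodPressure
  P2: BMI <- Cholesterol -> SleepHours -> BloodPressure
  P3: BMI <- Cholesterol -> Genotype -> BloodPressure
That exhausts the simple backdoor paths. Count: 3.

3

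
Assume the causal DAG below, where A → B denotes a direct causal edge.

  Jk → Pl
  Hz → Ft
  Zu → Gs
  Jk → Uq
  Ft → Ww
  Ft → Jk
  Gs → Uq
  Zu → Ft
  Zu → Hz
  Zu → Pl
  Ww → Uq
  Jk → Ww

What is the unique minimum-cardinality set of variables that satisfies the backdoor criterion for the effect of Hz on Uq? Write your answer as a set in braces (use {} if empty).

Variables eligible for adjustment (non-descendants of Hz, excluding Hz and Uq): {Gs, Zu}.
Backdoor paths from Hz to Uq:
  P1: Hz <- Zu -> Ft -> Jk -> Ww -> Uq
  P2: Hz <- Zu -> Ft -> Jk -> Uq
  P3: Hz <- Zu -> Ft -> Ww <- Jk -> Uq
  P4: Hz <- Zu -> Ft -> Ww -> Uq
  P5: Hz <- Zu -> Gs -> Uq
  P6: Hz <- Zu -> Pl <- Jk <- Ft -> Ww -> Uq
  P7: Hz <- Zu -> Pl <- Jk -> Ww -> Uq
  P8: Hz <- Zu -> Pl <- Jk -> Uq
The empty set is not sufficient: P1 (Hz <- Zu -> Ft -> Jk -> Ww -> Uq) has no collider blocking it and no conditioned non-collider, so it is open.
Try {Zu}:
  P1: blocked at fork node Zu ∈ conditioning set.
  P2: blocked at fork node Zu ∈ conditioning set.
  P3: blocked at fork node Zu ∈ conditioning set.
  P4: blocked at fork node Zu ∈ conditioning set.
  P5: blocked at fork node Zu ∈ conditioning set.
  P6: blocked at fork node Zu ∈ conditioning set.
  P7: blocked at fork node Zu ∈ conditioning set.
  P8: blocked at fork node Zu ∈ conditioning set.
{Zu} contains no descendant of Hz and blocks every backdoor path.
No other singleton works — e.g. {Gs} leaves P1 open — so {Zu} is the unique smallest valid adjustment set.

{Zu}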